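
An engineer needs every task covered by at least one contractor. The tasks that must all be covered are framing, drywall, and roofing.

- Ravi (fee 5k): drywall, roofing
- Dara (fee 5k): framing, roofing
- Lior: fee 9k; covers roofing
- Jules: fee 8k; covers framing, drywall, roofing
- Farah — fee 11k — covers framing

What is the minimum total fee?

Jules alone covers framing, drywall, roofing — every task.
Total fee: 8.

8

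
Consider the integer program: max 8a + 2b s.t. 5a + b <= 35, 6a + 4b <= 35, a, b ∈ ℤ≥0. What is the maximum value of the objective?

42

(a,b)=(5,1) is feasible, giving 42.
(a,b)=(5,0) is feasible, giving 40.
(a,b)=(4,2) is feasible, giving 36.
(a,b)=(4,1) is feasible, giving 34.
Maximum is 42 at (a,b)=(5,1).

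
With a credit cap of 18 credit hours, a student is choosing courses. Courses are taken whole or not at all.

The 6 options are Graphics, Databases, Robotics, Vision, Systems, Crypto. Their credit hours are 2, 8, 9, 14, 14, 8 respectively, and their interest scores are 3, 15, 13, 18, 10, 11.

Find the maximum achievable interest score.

29

Allowing fractional choices, the relaxed optimum would be about 29.6, but courses are indivisible.
Databases + Robotics: credit hours 8 + 9 = 17 ≤ 18, interest score 15 + 13 = 28.
Graphics + Databases + Crypto: credit hours 2 + 8 + 8 = 18 ≤ 18, interest score 3 + 15 + 11 = 29.
Best is Graphics, Databases, and Crypto with total interest score 29.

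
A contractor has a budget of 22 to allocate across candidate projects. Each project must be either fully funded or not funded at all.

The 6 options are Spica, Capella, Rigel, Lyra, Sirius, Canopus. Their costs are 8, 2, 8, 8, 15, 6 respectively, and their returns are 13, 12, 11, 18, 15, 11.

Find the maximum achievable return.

43

This is an integer program with binary decision variables.
Allowing fractional choices, the relaxed optimum would be about 50.8, but projects are indivisible.
Spica + Lyra + Canopus: cost 8 + 8 + 6 = 22 ≤ 22, return 13 + 18 + 11 = 42.
Capella + Lyra + Canopus: cost 2 + 8 + 6 = 16 ≤ 22, return 12 + 18 + 11 = 41.
Spica + Capella + Lyra: cost 8 + 2 + 8 = 18 ≤ 22, return 13 + 12 + 18 = 43.
Best is Spica, Capella, and Lyra with total return 43.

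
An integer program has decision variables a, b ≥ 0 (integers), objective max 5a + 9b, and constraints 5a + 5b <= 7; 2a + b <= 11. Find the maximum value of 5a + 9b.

Relaxing integrality, the LP optimum is 12.60 at (a,b) = (0, 1.4), which is not an integer point.
(a,b)=(0,1): 5·0+5·1=5≤7, 2·0+1·1=1≤11, objective 9.
(a,b)=(1,0): 5·1+5·0=5≤7, 2·1+1·0=2≤11, objective 5.
No feasible integer point exceeds 9.

9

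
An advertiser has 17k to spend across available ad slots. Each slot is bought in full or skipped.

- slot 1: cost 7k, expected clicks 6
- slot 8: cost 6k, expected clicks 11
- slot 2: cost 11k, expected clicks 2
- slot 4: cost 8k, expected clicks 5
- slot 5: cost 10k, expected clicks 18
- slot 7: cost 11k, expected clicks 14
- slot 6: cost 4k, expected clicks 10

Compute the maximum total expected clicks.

Allowing fractional choices, the relaxed optimum would be about 33.6, but ad slots are indivisible.
slot 5 + slot 6: cost 10 + 4 = 14 ≤ 17, expected clicks 18 + 10 = 28.
slot 1 + slot 8 + slot 6: cost 7 + 6 + 4 = 17 ≤ 17, expected clicks 6 + 11 + 10 = 27.
slot 8 + slot 5: cost 6 + 10 = 16 ≤ 17, expected clicks 11 + 18 = 29.
Best is slot 8 and slot 5 with total expected clicks 29.

29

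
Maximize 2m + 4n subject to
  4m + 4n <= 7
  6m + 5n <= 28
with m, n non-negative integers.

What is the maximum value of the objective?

The continuous relaxation peaks at (0, 1.75) with value 7.00; rounding to a feasible lattice point costs some objective.
(m,n)=(0,1) is feasible, giving 4.
(m,n)=(1,0) is feasible, giving 2.
(m,n)=(0,0) is feasible, giving 0.
Maximum is 4 at (m,n)=(0,1).

4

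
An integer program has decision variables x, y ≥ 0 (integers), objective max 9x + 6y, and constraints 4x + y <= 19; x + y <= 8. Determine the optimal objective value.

Relaxing integrality, the LP optimum is 59.00 at (x,y) = (3.67, 4.33), which is not an integer point.
(x,y)=(3,5): 4·3+1·5=17≤19, 1·3+1·5=8≤8, objective 57.
(x,y)=(4,3): 4·4+1·3=19≤19, 1·4+1·3=7≤8, objective 54.
(x,y)=(2,6): 4·2+1·6=14≤19, 1·2+1·6=8≤8, objective 54.
(x,y)=(3,4): 4·3+1·4=16≤19, 1·3+1·4=7≤8, objective 51.
The best lattice point is (3,5), giving 57.

57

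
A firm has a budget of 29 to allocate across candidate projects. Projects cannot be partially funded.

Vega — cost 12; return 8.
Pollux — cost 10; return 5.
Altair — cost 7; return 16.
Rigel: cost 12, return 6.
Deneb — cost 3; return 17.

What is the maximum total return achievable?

41

Allowing fractional choices, the relaxed optimum would be about 44.5, but projects are indivisible.
Vega + Altair + Deneb: cost 12 + 7 + 3 = 22 ≤ 29, return 8 + 16 + 17 = 41.
Altair + Rigel + Deneb: cost 7 + 12 + 3 = 22 ≤ 29, return 16 + 6 + 17 = 39.
Best is Vega, Altair, and Deneb with total return 41.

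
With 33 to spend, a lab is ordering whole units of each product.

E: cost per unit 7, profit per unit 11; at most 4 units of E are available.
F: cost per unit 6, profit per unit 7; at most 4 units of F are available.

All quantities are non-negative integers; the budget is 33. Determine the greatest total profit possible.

47

This is a bounded integer knapsack.
E has the best ratio (11/7); taking only E gives at most 4×11 = 44 (stopped by the cost limit).
Mixing does better — 3×E and 2×F: cost 33 ≤ 33, profit 3·11 + 2·7 = 47.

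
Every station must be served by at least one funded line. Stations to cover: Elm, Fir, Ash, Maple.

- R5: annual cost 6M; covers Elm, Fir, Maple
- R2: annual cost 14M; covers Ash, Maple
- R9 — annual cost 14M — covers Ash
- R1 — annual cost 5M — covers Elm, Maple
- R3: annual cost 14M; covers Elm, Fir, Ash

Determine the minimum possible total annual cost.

19

The greedy cost-per-new-station heuristic would pick R5 and R2 for 20, but a cheaper cover exists.
Choose R1 and R3: together they cover Elm, Fir, Ash, Maple — every station.
Total annual cost: 5 + 14 = 19.
No cover costs less than 19.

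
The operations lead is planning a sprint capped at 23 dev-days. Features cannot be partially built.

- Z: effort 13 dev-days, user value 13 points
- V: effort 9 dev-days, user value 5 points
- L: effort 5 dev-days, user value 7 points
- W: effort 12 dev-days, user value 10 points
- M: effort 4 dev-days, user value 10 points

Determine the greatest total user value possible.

30

This is a 0-1 knapsack instance.
Allowing fractional choices, the relaxed optimum would be about 30.8, but features are indivisible.
Z + L + M: effort 13 + 5 + 4 = 22 ≤ 23, user value 13 + 7 + 10 = 30.
Z + M: effort 13 + 4 = 17 ≤ 23, user value 13 + 10 = 23.
L + W + M: effort 5 + 12 + 4 = 21 ≤ 23, user value 7 + 10 + 10 = 27.
Best is Z, L, and M with total user value 30.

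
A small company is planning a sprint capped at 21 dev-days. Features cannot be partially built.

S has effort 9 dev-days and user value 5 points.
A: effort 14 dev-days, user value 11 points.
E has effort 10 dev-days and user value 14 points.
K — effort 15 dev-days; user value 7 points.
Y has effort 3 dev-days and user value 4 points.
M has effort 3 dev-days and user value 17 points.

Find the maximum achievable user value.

Take E, Y, and M: effort 10 + 3 + 3 = 16 ≤ 21, user value 14 + 4 + 17 = 35.
No other feasible combination does better.

35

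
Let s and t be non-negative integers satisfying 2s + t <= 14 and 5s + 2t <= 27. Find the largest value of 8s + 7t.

(s,t)=(0,13) is feasible, giving 91.
(s,t)=(0,12) is feasible, giving 84.
No feasible integer point exceeds 91.

91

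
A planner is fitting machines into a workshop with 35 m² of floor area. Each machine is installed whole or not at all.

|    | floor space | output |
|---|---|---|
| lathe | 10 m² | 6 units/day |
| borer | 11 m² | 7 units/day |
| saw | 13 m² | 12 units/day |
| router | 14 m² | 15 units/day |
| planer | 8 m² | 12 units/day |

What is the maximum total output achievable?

Take saw, router, and planer: floor space 13 + 14 + 8 = 35 ≤ 35, output 12 + 15 + 12 = 39.
No other feasible combination does better.

39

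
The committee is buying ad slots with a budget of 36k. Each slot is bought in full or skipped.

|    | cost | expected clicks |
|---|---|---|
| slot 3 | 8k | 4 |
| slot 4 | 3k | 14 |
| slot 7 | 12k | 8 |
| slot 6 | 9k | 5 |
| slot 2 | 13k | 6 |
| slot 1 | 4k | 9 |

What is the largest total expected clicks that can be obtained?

slot 4 + slot 7 + slot 2 + slot 1: cost 3 + 12 + 13 + 4 = 32 ≤ 36, expected clicks 14 + 8 + 6 + 9 = 37.
slot 3 + slot 4 + slot 7 + slot 6 + slot 1: cost 8 + 3 + 12 + 9 + 4 = 36 ≤ 36, expected clicks 4 + 14 + 8 + 5 + 9 = 40.
slot 4 + slot 7 + slot 6 + slot 1: cost 3 + 12 + 9 + 4 = 28 ≤ 36, expected clicks 14 + 8 + 5 + 9 = 36.
Best is slot 3, slot 4, slot 7, slot 6, and slot 1 with total expected clicks 40.

40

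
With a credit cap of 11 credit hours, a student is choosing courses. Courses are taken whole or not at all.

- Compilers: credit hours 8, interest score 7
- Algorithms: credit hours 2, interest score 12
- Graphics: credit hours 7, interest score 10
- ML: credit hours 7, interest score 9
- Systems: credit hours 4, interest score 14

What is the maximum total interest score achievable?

Allowing fractional choices, the relaxed optimum would be about 33.1, but courses are indivisible.
Graphics + Systems: credit hours 7 + 4 = 11 ≤ 11, interest score 10 + 14 = 24.
Algorithms + Systems: credit hours 2 + 4 = 6 ≤ 11, interest score 12 + 14 = 26.
Best is Algorithms and Systems with total interest score 26.

26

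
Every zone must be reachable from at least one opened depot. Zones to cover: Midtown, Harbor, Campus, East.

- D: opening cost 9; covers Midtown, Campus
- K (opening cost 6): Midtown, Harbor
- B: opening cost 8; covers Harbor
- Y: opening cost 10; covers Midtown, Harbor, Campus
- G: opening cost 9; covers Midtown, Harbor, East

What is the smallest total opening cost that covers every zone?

18

This is an integer covering problem.
The greedy cost-per-new-zone heuristic would pick K, D, and G for 24, but a cheaper cover exists.
Choose D and G: together they cover Midtown, Harbor, Campus, East — every zone.
Total opening cost: 9 + 9 = 18.
No cover costs less than 18.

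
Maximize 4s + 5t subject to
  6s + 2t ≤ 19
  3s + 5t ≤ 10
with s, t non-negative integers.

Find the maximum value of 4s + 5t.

(s,t)=(3,0): 6·3+2·0=18≤19, 3·3+5·0=9≤10, objective 12.
(s,t)=(2,0): 6·2+2·0=12≤19, 3·2+5·0=6≤10, objective 8.
Maximum is 12 at (s,t)=(3,0).

12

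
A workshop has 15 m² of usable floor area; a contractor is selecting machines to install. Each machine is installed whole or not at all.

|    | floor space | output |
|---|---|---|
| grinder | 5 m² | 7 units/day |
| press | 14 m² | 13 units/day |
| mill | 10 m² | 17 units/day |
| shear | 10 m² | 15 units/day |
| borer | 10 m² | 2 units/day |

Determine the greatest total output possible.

24

Allowing fractional choices, the relaxed optimum would be about 24.5, but machines are indivisible.
grinder + shear: floor space 5 + 10 = 15 ≤ 15, output 7 + 15 = 22.
grinder + mill: floor space 5 + 10 = 15 ≤ 15, output 7 + 17 = 24.
Best is grinder and mill with total output 24.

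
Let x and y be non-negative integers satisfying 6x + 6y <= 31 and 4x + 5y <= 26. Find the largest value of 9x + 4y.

Relaxing integrality, the LP optimum is 46.50 at (x,y) = (5.17, 0), which is not an integer point.
(x,y)=(5,0): 6·5+6·0=30≤31, 4·5+5·0=20≤26, objective 45.
(x,y)=(4,1): 6·4+6·1=30≤31, 4·4+5·1=21≤26, objective 40.
(x,y)=(4,0): 6·4+6·0=24≤31, 4·4+5·0=16≤26, objective 36.
Maximum is 45 at (x,y)=(5,0).

45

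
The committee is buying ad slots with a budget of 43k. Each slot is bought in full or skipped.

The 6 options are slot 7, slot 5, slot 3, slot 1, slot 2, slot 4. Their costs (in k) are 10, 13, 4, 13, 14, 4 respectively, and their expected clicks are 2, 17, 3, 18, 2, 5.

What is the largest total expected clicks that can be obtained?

43

Allowing fractional choices, the relaxed optimum would be about 44.8, but ad slots are indivisible.
slot 5 + slot 3 + slot 1 + slot 4: cost 13 + 4 + 13 + 4 = 34 ≤ 43, expected clicks 17 + 3 + 18 + 5 = 43.
slot 7 + slot 5 + slot 1 + slot 4: cost 10 + 13 + 13 + 4 = 40 ≤ 43, expected clicks 2 + 17 + 18 + 5 = 42.
slot 5 + slot 1 + slot 4: cost 13 + 13 + 4 = 30 ≤ 43, expected clicks 17 + 18 + 5 = 40.
Best is slot 5, slot 3, slot 1, and slot 4 with total expected clicks 43.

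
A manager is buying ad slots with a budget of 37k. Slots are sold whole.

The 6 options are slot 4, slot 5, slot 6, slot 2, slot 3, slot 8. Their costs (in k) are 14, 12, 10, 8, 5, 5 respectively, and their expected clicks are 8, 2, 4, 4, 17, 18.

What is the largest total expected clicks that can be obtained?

47

Allowing fractional choices, the relaxed optimum would be about 49.0, but ad slots are indivisible.
slot 4 + slot 5 + slot 3 + slot 8: cost 14 + 12 + 5 + 5 = 36 ≤ 37, expected clicks 8 + 2 + 17 + 18 = 45.
slot 4 + slot 6 + slot 3 + slot 8: cost 14 + 10 + 5 + 5 = 34 ≤ 37, expected clicks 8 + 4 + 17 + 18 = 47.
slot 4 + slot 2 + slot 3 + slot 8: cost 14 + 8 + 5 + 5 = 32 ≤ 37, expected clicks 8 + 4 + 17 + 18 = 47.
The maximum expected clicks is 47; one optimal choice is slot 4, slot 2, slot 3, and slot 8.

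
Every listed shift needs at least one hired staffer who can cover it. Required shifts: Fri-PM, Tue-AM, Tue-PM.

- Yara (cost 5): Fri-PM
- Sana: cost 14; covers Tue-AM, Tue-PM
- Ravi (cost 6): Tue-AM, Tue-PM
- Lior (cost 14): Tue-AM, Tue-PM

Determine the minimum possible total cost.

11

This is an integer covering problem.
Choose Yara and Ravi: together they cover Fri-PM, Tue-AM, Tue-PM — every shift.
Total cost: 5 + 6 = 11.
No cover costs less than 11.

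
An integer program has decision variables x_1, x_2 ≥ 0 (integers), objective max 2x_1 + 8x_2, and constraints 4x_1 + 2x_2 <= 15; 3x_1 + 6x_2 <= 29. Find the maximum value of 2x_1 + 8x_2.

34

(x_1,x_2)=(1,4): 4·1+2·4=12≤15, 3·1+6·4=27≤29, objective 34.
(x_1,x_2)=(0,4): 4·0+2·4=8≤15, 3·0+6·4=24≤29, objective 32.
(x_1,x_2)=(2,3): 4·2+2·3=14≤15, 3·2+6·3=24≤29, objective 28.
(x_1,x_2)=(1,3): 4·1+2·3=10≤15, 3·1+6·3=21≤29, objective 26.
The best lattice point is (1,4), giving 34.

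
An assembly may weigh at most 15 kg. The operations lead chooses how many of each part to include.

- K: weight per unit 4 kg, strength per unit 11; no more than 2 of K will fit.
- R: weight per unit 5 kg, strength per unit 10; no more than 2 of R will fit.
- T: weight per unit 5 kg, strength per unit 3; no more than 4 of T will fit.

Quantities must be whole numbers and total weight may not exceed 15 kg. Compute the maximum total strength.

32

This is a bounded integer knapsack.
Take 2×K and 1×R: weight 13 ≤ 15, strength 2·11 + 1·10 = 32.
K has the best ratio (11/4) and is taken to its limit of 2; remaining capacity is filled optimally with the others.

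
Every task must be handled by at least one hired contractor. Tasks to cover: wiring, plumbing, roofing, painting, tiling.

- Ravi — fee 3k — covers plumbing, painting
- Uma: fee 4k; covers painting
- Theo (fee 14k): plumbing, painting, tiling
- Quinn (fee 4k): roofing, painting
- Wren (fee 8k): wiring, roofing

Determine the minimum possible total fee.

22

This is a weighted set-cover instance.
The greedy cost-per-new-task heuristic would pick Ravi, Quinn, Wren, and Theo for 29, but a cheaper cover exists.
Choose Theo and Wren: together they cover wiring, plumbing, roofing, painting, tiling — every task.
Total fee: 14 + 8 = 22.
No cover costs less than 22.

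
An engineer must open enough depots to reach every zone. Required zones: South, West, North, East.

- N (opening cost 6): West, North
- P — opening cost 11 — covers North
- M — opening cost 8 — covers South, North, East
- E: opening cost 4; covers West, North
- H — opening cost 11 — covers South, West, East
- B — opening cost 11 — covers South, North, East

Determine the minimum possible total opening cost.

Choose M and E: together they cover South, West, North, East — every zone.
Total opening cost: 8 + 4 = 12.

12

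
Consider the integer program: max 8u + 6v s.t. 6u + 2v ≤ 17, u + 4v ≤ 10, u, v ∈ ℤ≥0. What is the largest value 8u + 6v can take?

The continuous relaxation peaks at (2.18, 1.95) with value 29.18; rounding to a feasible lattice point costs some objective.
(u,v)=(2,2): 6·2+2·2=16≤17, 1·2+4·2=10≤10, objective 28.
(u,v)=(2,1): 6·2+2·1=14≤17, 1·2+4·1=6≤10, objective 22.
(u,v)=(1,2): 6·1+2·2=10≤17, 1·1+4·2=9≤10, objective 20.
The best lattice point is (2,2), giving 28.

28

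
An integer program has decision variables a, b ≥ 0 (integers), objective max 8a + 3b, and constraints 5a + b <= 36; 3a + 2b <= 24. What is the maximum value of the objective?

59

The continuous relaxation peaks at (6.86, 1.71) with value 60.00; rounding to a feasible lattice point costs some objective.
(a,b)=(7,1): 5·7+1·1=36≤36, 3·7+2·1=23≤24, objective 59.
(a,b)=(7,0): 5·7+1·0=35≤36, 3·7+2·0=21≤24, objective 56.
(a,b)=(6,2): 5·6+1·2=32≤36, 3·6+2·2=22≤24, objective 54.
Maximum is 59 at (a,b)=(7,1).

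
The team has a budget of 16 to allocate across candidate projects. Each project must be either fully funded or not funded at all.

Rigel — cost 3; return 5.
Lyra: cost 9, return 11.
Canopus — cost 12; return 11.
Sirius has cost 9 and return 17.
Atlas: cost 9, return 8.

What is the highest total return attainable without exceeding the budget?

22

Rigel + Sirius: cost 3 + 9 = 12 ≤ 16, return 5 + 17 = 22.
Sirius: cost 9 ≤ 16, return 17.
Rigel + Lyra: cost 3 + 9 = 12 ≤ 16, return 5 + 11 = 16.
Best is Rigel and Sirius with total return 22.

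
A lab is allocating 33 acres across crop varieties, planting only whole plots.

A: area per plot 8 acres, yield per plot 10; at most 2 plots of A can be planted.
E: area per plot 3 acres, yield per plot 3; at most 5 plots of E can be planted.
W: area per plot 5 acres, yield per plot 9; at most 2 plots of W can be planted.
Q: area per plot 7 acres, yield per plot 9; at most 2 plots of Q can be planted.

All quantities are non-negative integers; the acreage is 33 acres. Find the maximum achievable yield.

47

This is a bounded integer knapsack.
1×A, 2×W, and 2×Q: area 32 ≤ 33, yield 1·10 + 2·9 + 2·9 = 46.
2×A, 2×W, and 1×Q: area 33 ≤ 33, yield 2·10 + 2·9 + 1·9 = 47.
Best is 47.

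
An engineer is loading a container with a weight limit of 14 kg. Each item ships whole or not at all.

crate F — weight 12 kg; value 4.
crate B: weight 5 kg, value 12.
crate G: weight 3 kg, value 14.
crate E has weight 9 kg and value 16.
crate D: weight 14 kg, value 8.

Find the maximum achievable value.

crate B + crate G: weight 5 + 3 = 8 ≤ 14, value 12 + 14 = 26.
crate B + crate E: weight 5 + 9 = 14 ≤ 14, value 12 + 16 = 28.
crate G + crate E: weight 3 + 9 = 12 ≤ 14, value 14 + 16 = 30.
Best is crate G and crate E with total value 30.

30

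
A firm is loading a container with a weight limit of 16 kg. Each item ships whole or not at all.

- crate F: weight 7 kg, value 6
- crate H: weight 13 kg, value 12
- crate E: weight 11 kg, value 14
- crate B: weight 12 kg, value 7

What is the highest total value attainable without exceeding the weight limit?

14

Allowing fractional choices, the relaxed optimum would be about 18.6, but items are indivisible.
crate E: weight 11 ≤ 16, value 14.
crate H: weight 13 ≤ 16, value 12.
crate B: weight 12 ≤ 16, value 7.
Best is crate E with total value 14.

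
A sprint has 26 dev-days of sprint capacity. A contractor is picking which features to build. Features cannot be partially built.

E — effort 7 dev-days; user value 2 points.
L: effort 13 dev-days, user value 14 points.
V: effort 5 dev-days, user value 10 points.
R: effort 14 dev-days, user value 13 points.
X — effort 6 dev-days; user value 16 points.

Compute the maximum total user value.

40

This is a 0-1 knapsack instance.
Allowing fractional choices, the relaxed optimum would be about 41.9, but features are indivisible.
V + R + X: effort 5 + 14 + 6 = 25 ≤ 26, user value 10 + 13 + 16 = 39.
L + V + X: effort 13 + 5 + 6 = 24 ≤ 26, user value 14 + 10 + 16 = 40.
E + L + X: effort 7 + 13 + 6 = 26 ≤ 26, user value 2 + 14 + 16 = 32.
Best is L, V, and X with total user value 40.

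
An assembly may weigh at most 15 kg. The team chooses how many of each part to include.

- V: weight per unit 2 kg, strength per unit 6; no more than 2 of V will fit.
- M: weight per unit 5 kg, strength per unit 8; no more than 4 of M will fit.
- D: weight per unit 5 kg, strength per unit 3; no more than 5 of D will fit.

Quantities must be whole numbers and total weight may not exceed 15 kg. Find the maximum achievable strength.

28

This is a bounded integer knapsack.
Take 2×V and 2×M: weight 14 ≤ 15, strength 2·6 + 2·8 = 28.
V has the best ratio (6/2) and is taken to its limit of 2; remaining capacity is filled optimally with the others.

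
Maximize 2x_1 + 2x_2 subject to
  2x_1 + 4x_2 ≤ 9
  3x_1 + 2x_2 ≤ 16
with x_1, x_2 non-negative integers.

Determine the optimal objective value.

8

The continuous relaxation peaks at (4.5, 0) with value 9.00; rounding to a feasible lattice point costs some objective.
(x_1,x_2)=(4,0): 2·4+4·0=8≤9, 3·4+2·0=12≤16, objective 8.
(x_1,x_2)=(3,0): 2·3+4·0=6≤9, 3·3+2·0=9≤16, objective 6.
Maximum is 8 at (x_1,x_2)=(4,0).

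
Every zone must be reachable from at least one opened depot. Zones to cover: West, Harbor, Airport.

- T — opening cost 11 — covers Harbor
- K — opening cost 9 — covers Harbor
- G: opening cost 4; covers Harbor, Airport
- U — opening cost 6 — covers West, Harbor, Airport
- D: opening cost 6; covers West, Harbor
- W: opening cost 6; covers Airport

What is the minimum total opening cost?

U alone covers West, Harbor, Airport — every zone.
Total opening cost: 6.

6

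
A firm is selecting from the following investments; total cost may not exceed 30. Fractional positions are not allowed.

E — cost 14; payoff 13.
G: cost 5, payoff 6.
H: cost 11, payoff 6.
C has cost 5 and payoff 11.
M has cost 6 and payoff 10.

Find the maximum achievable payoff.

Take E, G, C, and M: cost 14 + 5 + 5 + 6 = 30 ≤ 30, payoff 13 + 6 + 11 + 10 = 40.
No other feasible combination does better.

40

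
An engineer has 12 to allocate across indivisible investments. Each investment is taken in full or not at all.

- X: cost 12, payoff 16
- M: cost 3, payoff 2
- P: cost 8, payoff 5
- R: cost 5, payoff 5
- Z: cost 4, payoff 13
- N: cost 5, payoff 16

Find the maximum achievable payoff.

31

Allowing fractional choices, the relaxed optimum would be about 33.0, but investments are indivisible.
M + Z + N: cost 3 + 4 + 5 = 12 ≤ 12, payoff 2 + 13 + 16 = 31.
Z + N: cost 4 + 5 = 9 ≤ 12, payoff 13 + 16 = 29.
R + N: cost 5 + 5 = 10 ≤ 12, payoff 5 + 16 = 21.
Best is M, Z, and N with total payoff 31.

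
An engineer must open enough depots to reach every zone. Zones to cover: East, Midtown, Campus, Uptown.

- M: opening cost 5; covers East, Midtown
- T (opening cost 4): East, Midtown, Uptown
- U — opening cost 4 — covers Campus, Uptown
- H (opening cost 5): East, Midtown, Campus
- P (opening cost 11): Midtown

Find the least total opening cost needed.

Choose T and U: together they cover East, Midtown, Campus, Uptown — every zone.
Total opening cost: 4 + 4 = 8.

8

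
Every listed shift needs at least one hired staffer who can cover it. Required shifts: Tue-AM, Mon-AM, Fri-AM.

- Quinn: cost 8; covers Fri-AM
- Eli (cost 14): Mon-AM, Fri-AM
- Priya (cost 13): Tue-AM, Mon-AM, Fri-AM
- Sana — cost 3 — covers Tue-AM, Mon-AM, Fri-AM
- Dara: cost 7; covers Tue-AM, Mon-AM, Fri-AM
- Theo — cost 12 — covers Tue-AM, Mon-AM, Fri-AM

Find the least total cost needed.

This is an integer covering problem.
Sana alone covers Tue-AM, Mon-AM, Fri-AM — every shift.
Total cost: 3.
No cover costs less than 3.

3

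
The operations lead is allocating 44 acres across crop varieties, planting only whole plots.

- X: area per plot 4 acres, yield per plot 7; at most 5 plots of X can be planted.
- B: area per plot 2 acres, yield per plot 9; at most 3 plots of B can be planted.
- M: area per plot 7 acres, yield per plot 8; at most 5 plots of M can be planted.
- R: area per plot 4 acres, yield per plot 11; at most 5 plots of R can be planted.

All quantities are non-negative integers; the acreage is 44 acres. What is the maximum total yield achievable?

110

B has the best ratio (9/2); taking only B gives at most 3×9 = 27 (stopped by the supply cap of 3).
Mixing does better — 4×X, 3×B, and 5×R: area 42 ≤ 44, yield 4·7 + 3·9 + 5·11 = 110.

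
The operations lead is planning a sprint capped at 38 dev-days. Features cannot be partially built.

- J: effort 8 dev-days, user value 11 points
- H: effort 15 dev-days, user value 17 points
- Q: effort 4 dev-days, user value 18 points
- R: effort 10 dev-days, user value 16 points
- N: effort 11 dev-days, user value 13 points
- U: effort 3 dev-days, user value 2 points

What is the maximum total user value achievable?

Allowing fractional choices, the relaxed optimum would be about 63.7, but features are indivisible.
J + Q + R + N + U: effort 8 + 4 + 10 + 11 + 3 = 36 ≤ 38, user value 11 + 18 + 16 + 13 + 2 = 60.
J + H + Q + R: effort 8 + 15 + 4 + 10 = 37 ≤ 38, user value 11 + 17 + 18 + 16 = 62.
J + H + Q + N: effort 8 + 15 + 4 + 11 = 38 ≤ 38, user value 11 + 17 + 18 + 13 = 59.
Best is J, H, Q, and R with total user value 62.

62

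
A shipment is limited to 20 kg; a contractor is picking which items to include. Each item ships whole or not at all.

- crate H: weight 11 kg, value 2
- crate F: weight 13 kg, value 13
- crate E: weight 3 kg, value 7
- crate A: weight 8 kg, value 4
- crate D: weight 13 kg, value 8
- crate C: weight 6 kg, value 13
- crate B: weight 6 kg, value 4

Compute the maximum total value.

26

This is a 0-1 knapsack instance.
crate E + crate A + crate C: weight 3 + 8 + 6 = 17 ≤ 20, value 7 + 4 + 13 = 24.
crate E + crate C + crate B: weight 3 + 6 + 6 = 15 ≤ 20, value 7 + 13 + 4 = 24.
crate F + crate C: weight 13 + 6 = 19 ≤ 20, value 13 + 13 = 26.
Best is crate F and crate C with total value 26.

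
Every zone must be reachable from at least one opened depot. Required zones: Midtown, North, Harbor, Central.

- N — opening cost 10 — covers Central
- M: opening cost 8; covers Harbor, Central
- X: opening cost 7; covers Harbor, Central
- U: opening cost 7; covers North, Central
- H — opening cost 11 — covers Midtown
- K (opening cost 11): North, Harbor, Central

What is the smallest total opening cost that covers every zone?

Choose H and K: together they cover Midtown, North, Harbor, Central — every zone.
Total opening cost: 11 + 11 = 22.

22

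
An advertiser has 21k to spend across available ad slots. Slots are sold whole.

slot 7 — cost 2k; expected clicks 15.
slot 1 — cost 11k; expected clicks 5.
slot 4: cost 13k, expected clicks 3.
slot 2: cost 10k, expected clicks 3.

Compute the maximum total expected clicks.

Allowing fractional choices, the relaxed optimum would be about 22.4, but ad slots are indivisible.
slot 7 + slot 4: cost 2 + 13 = 15 ≤ 21, expected clicks 15 + 3 = 18.
slot 7 + slot 2: cost 2 + 10 = 12 ≤ 21, expected clicks 15 + 3 = 18.
slot 7 + slot 1: cost 2 + 11 = 13 ≤ 21, expected clicks 15 + 5 = 20.
Best is slot 7 and slot 1 with total expected clicks 20.

20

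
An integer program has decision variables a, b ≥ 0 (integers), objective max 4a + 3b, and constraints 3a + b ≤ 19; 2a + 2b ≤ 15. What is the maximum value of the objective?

27

(a,b)=(6,1): 3·6+1·1=19≤19, 2·6+2·1=14≤15, objective 27.
(a,b)=(5,2): 3·5+1·2=17≤19, 2·5+2·2=14≤15, objective 26.
(a,b)=(6,0): 3·6+1·0=18≤19, 2·6+2·0=12≤15, objective 24.
(a,b)=(5,1): 3·5+1·1=16≤19, 2·5+2·1=12≤15, objective 23.
No feasible integer point exceeds 27.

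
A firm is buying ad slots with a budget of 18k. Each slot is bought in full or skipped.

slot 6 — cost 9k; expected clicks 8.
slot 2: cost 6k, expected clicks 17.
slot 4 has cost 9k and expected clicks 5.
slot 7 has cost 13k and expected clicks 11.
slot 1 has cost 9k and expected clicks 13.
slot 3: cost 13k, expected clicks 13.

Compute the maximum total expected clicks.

Allowing fractional choices, the relaxed optimum would be about 33.0, but ad slots are indivisible.
slot 6 + slot 2: cost 9 + 6 = 15 ≤ 18, expected clicks 8 + 17 = 25.
slot 2 + slot 4: cost 6 + 9 = 15 ≤ 18, expected clicks 17 + 5 = 22.
slot 2 + slot 1: cost 6 + 9 = 15 ≤ 18, expected clicks 17 + 13 = 30.
Best is slot 2 and slot 1 with total expected clicks 30.

30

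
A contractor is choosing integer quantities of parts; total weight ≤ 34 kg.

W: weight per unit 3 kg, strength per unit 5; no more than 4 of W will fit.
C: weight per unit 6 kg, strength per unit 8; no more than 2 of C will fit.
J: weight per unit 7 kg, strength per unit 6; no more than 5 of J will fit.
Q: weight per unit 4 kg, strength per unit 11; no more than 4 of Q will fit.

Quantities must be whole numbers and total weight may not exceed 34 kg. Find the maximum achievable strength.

This is a bounded integer knapsack.
Take 4×W, 1×C, and 4×Q: weight 34 ≤ 34, strength 4·5 + 1·8 + 4·11 = 72.
Q has the best ratio (11/4) and is taken to its limit of 4; remaining capacity is filled optimally with the others.

72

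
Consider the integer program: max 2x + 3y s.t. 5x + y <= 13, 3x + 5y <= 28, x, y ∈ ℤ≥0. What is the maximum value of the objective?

17

Relaxing integrality, the LP optimum is 17.14 at (x,y) = (1.68, 4.59), which is not an integer point.
(x,y)=(1,5): 5·1+1·5=10≤13, 3·1+5·5=28≤28, objective 17.
(x,y)=(0,5): 5·0+1·5=5≤13, 3·0+5·5=25≤28, objective 15.
The best lattice point is (1,5), giving 17.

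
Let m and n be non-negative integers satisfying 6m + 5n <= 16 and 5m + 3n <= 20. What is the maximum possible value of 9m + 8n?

25

(m,n)=(1,2): 6·1+5·2=16≤16, 5·1+3·2=11≤20, objective 25.
(m,n)=(0,3): 6·0+5·3=15≤16, 5·0+3·3=9≤20, objective 24.
(m,n)=(1,1): 6·1+5·1=11≤16, 5·1+3·1=8≤20, objective 17.
The best lattice point is (1,2), giving 25.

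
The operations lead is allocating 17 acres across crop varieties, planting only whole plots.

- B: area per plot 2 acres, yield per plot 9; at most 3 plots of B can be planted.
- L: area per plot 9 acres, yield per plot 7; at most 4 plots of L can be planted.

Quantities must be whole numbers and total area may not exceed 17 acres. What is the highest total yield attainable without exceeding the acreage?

3×B: area 6 ≤ 17, yield 3·9 = 27.
3×B and 1×L: area 15 ≤ 17, yield 3·9 + 1·7 = 34.
Best is 34.

34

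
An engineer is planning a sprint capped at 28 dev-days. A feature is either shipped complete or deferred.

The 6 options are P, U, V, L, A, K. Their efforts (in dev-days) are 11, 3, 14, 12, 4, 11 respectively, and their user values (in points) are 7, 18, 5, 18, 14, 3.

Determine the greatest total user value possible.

50

P + U + L: effort 11 + 3 + 12 = 26 ≤ 28, user value 7 + 18 + 18 = 43.
U + L + A: effort 3 + 12 + 4 = 19 ≤ 28, user value 18 + 18 + 14 = 50.
Best is U, L, and A with total user value 50.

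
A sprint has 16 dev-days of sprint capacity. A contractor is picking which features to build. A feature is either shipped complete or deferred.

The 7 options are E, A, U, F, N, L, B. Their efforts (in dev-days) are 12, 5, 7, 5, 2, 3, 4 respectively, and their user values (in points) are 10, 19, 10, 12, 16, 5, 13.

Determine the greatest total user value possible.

60

Take A, F, N, and B: effort 5 + 5 + 2 + 4 = 16 ≤ 16, user value 19 + 12 + 16 + 13 = 60.
No other feasible combination does better.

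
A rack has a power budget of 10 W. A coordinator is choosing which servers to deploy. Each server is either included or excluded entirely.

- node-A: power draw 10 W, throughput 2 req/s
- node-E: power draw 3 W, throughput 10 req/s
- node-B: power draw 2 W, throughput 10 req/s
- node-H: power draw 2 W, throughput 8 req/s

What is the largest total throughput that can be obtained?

Allowing fractional choices, the relaxed optimum would be about 28.6, but servers are indivisible.
node-E + node-B: power draw 3 + 2 = 5 ≤ 10, throughput 10 + 10 = 20.
node-B + node-H: power draw 2 + 2 = 4 ≤ 10, throughput 10 + 8 = 18.
node-E + node-B + node-H: power draw 3 + 2 + 2 = 7 ≤ 10, throughput 10 + 10 + 8 = 28.
Best is node-E, node-B, and node-H with total throughput 28.

28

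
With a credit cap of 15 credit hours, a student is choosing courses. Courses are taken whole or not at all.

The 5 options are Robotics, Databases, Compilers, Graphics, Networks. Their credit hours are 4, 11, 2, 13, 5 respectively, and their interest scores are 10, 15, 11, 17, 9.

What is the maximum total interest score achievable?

30

Treat it as a binary knapsack problem.
Allowing fractional choices, the relaxed optimum would be about 35.5, but courses are indivisible.
Robotics + Compilers + Networks: credit hours 4 + 2 + 5 = 11 ≤ 15, interest score 10 + 11 + 9 = 30.
Compilers + Graphics: credit hours 2 + 13 = 15 ≤ 15, interest score 11 + 17 = 28.
Databases + Compilers: credit hours 11 + 2 = 13 ≤ 15, interest score 15 + 11 = 26.
Best is Robotics, Compilers, and Networks with total interest score 30.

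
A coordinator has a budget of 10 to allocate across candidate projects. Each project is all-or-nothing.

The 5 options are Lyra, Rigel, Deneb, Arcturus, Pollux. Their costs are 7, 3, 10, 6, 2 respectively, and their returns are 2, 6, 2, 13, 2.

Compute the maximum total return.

19

Allowing fractional choices, the relaxed optimum would be about 20.0, but projects are indivisible.
Arcturus + Pollux: cost 6 + 2 = 8 ≤ 10, return 13 + 2 = 15.
Arcturus: cost 6 ≤ 10, return 13.
Rigel + Arcturus: cost 3 + 6 = 9 ≤ 10, return 6 + 13 = 19.
Best is Rigel and Arcturus with total return 19.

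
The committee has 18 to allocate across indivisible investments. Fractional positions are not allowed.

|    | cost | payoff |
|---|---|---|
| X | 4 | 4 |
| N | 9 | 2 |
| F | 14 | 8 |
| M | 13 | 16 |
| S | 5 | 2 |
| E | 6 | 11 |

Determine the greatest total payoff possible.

20

This is an integer program with binary decision variables.
X + M: cost 4 + 13 = 17 ≤ 18, payoff 4 + 16 = 20.
M + S: cost 13 + 5 = 18 ≤ 18, payoff 16 + 2 = 18.
X + S + E: cost 4 + 5 + 6 = 15 ≤ 18, payoff 4 + 2 + 11 = 17.
Best is X and M with total payoff 20.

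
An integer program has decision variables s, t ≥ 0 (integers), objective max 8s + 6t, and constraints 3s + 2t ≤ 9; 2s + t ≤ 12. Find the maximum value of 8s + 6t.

26

(s,t)=(1,3) is feasible, giving 26.
(s,t)=(0,4) is feasible, giving 24.
No feasible integer point exceeds 26.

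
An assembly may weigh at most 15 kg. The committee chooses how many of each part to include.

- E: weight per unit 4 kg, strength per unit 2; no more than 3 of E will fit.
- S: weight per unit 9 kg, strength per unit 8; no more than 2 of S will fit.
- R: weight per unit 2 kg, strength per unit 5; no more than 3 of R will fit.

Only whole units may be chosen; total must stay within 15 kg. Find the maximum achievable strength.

23

R has the best ratio (5/2); taking only R gives at most 3×5 = 15 (stopped by the supply cap of 3).
Mixing does better — 1×S and 3×R: weight 15 ≤ 15, strength 1·8 + 3·5 = 23.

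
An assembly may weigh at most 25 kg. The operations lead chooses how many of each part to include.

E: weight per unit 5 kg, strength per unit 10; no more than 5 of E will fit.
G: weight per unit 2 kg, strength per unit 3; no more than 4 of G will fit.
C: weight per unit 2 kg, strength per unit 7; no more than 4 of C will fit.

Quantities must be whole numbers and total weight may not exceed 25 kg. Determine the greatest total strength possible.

61

Take 3×E, 1×G, and 4×C: weight 25 ≤ 25, strength 3·10 + 1·3 + 4·7 = 61.
C has the best ratio (7/2) and is taken to its limit of 4; remaining capacity is filled optimally with the others.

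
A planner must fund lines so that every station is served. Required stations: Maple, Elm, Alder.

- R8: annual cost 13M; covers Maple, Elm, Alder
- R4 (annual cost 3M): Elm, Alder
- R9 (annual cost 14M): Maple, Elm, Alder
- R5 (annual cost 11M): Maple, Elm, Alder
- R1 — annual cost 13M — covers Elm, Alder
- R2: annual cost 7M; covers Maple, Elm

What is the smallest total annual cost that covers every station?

This is an integer covering problem.
Choose R4 and R2: together they cover Maple, Elm, Alder — every station.
Total annual cost: 3 + 7 = 10.
No cover costs less than 10.

10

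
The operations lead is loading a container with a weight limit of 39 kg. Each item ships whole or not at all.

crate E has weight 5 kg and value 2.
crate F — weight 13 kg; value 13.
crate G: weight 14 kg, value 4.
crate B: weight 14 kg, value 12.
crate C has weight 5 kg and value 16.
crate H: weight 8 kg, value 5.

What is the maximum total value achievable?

This is a 0-1 knapsack instance.
Take crate E, crate F, crate B, and crate C: weight 5 + 13 + 14 + 5 = 37 ≤ 39, value 2 + 13 + 12 + 16 = 43.
No other feasible combination does better.

43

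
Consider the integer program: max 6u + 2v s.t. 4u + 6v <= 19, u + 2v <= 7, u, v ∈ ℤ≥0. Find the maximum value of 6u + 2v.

24

The continuous relaxation peaks at (4.75, 0) with value 28.50; rounding to a feasible lattice point costs some objective.
(u,v)=(4,0): 4·4+6·0=16≤19, 1·4+2·0=4≤7, objective 24.
(u,v)=(3,1): 4·3+6·1=18≤19, 1·3+2·1=5≤7, objective 20.
(u,v)=(3,0): 4·3+6·0=12≤19, 1·3+2·0=3≤7, objective 18.
Maximum is 24 at (u,v)=(4,0).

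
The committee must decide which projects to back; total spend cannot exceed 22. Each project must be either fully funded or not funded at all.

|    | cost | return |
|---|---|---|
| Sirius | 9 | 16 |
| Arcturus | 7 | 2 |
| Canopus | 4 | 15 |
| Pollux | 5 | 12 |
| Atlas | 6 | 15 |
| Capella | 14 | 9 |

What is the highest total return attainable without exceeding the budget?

This is a 0-1 knapsack instance.
Take Sirius, Canopus, and Atlas: cost 9 + 4 + 6 = 19 ≤ 22, return 16 + 15 + 15 = 46.
No other feasible combination does better.

46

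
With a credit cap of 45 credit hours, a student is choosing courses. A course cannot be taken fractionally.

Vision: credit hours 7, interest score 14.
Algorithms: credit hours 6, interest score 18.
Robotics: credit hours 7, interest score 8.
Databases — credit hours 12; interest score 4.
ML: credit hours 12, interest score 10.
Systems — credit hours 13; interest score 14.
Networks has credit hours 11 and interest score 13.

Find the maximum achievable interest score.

This is a 0-1 knapsack instance.
Vision + Algorithms + Robotics + ML + Networks: credit hours 7 + 6 + 7 + 12 + 11 = 43 ≤ 45, interest score 14 + 18 + 8 + 10 + 13 = 63.
Vision + Algorithms + Robotics + ML + Systems: credit hours 7 + 6 + 7 + 12 + 13 = 45 ≤ 45, interest score 14 + 18 + 8 + 10 + 14 = 64.
Vision + Algorithms + Robotics + Systems + Networks: credit hours 7 + 6 + 7 + 13 + 11 = 44 ≤ 45, interest score 14 + 18 + 8 + 14 + 13 = 67.
Best is Vision, Algorithms, Robotics, Systems, and Networks with total interest score 67.

67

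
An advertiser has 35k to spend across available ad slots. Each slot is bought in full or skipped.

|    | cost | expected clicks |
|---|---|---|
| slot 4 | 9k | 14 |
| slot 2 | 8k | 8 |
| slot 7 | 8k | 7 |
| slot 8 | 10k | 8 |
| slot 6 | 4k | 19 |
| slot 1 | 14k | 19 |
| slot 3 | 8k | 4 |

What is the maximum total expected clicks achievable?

This is a 0-1 knapsack instance.
slot 4 + slot 2 + slot 6 + slot 1: cost 9 + 8 + 4 + 14 = 35 ≤ 35, expected clicks 14 + 8 + 19 + 19 = 60.
slot 4 + slot 7 + slot 6 + slot 1: cost 9 + 8 + 4 + 14 = 35 ≤ 35, expected clicks 14 + 7 + 19 + 19 = 59.
Best is slot 4, slot 2, slot 6, and slot 1 with total expected clicks 60.

60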